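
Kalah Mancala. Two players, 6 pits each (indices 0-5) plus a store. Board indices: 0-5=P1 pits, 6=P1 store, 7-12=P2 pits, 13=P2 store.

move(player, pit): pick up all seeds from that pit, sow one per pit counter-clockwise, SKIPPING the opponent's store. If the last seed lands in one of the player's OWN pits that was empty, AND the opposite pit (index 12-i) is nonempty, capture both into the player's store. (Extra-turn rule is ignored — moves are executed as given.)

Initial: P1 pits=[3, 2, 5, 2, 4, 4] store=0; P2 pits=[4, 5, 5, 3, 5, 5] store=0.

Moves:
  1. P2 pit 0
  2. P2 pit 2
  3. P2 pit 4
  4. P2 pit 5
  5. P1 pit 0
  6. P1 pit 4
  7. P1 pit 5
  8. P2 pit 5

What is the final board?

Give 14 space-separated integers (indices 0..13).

Answer: 0 6 8 5 0 0 3 2 8 2 7 2 0 4

Derivation:
Move 1: P2 pit0 -> P1=[3,2,5,2,4,4](0) P2=[0,6,6,4,6,5](0)
Move 2: P2 pit2 -> P1=[4,3,5,2,4,4](0) P2=[0,6,0,5,7,6](1)
Move 3: P2 pit4 -> P1=[5,4,6,3,5,4](0) P2=[0,6,0,5,0,7](2)
Move 4: P2 pit5 -> P1=[6,5,7,4,6,5](0) P2=[0,6,0,5,0,0](3)
Move 5: P1 pit0 -> P1=[0,6,8,5,7,6](1) P2=[0,6,0,5,0,0](3)
Move 6: P1 pit4 -> P1=[0,6,8,5,0,7](2) P2=[1,7,1,6,1,0](3)
Move 7: P1 pit5 -> P1=[0,6,8,5,0,0](3) P2=[2,8,2,7,2,1](3)
Move 8: P2 pit5 -> P1=[0,6,8,5,0,0](3) P2=[2,8,2,7,2,0](4)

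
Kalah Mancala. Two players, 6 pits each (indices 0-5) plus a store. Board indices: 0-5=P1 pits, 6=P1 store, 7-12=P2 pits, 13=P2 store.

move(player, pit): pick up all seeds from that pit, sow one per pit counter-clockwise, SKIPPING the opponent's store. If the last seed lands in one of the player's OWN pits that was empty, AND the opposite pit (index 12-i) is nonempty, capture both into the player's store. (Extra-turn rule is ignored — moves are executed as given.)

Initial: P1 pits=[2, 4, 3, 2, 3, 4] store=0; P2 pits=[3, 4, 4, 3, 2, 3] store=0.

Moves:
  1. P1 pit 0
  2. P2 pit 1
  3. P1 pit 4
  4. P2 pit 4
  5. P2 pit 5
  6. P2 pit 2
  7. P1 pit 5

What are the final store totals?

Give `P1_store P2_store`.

Answer: 2 3

Derivation:
Move 1: P1 pit0 -> P1=[0,5,4,2,3,4](0) P2=[3,4,4,3,2,3](0)
Move 2: P2 pit1 -> P1=[0,5,4,2,3,4](0) P2=[3,0,5,4,3,4](0)
Move 3: P1 pit4 -> P1=[0,5,4,2,0,5](1) P2=[4,0,5,4,3,4](0)
Move 4: P2 pit4 -> P1=[1,5,4,2,0,5](1) P2=[4,0,5,4,0,5](1)
Move 5: P2 pit5 -> P1=[2,6,5,3,0,5](1) P2=[4,0,5,4,0,0](2)
Move 6: P2 pit2 -> P1=[3,6,5,3,0,5](1) P2=[4,0,0,5,1,1](3)
Move 7: P1 pit5 -> P1=[3,6,5,3,0,0](2) P2=[5,1,1,6,1,1](3)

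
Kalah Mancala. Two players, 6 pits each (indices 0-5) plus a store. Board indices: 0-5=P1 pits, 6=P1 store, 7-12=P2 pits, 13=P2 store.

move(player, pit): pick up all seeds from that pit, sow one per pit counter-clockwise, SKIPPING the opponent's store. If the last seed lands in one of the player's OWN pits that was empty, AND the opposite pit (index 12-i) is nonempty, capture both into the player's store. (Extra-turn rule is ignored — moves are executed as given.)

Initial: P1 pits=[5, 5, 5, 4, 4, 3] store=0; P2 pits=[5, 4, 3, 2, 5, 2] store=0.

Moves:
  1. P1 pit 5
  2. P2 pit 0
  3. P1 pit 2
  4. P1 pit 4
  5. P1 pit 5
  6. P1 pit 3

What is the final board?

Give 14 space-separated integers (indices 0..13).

Answer: 5 5 0 0 1 1 5 4 8 5 3 6 3 1

Derivation:
Move 1: P1 pit5 -> P1=[5,5,5,4,4,0](1) P2=[6,5,3,2,5,2](0)
Move 2: P2 pit0 -> P1=[5,5,5,4,4,0](1) P2=[0,6,4,3,6,3](1)
Move 3: P1 pit2 -> P1=[5,5,0,5,5,1](2) P2=[1,6,4,3,6,3](1)
Move 4: P1 pit4 -> P1=[5,5,0,5,0,2](3) P2=[2,7,5,3,6,3](1)
Move 5: P1 pit5 -> P1=[5,5,0,5,0,0](4) P2=[3,7,5,3,6,3](1)
Move 6: P1 pit3 -> P1=[5,5,0,0,1,1](5) P2=[4,8,5,3,6,3](1)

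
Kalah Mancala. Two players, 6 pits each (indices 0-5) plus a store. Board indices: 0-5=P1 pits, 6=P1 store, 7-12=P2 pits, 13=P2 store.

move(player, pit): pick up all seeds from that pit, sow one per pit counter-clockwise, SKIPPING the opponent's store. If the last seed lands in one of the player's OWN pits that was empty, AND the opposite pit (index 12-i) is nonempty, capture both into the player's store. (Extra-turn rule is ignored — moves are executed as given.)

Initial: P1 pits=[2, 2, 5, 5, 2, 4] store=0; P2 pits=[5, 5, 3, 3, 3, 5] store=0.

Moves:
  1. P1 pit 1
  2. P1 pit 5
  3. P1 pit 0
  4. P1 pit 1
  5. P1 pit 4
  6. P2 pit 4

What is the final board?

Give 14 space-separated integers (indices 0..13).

Move 1: P1 pit1 -> P1=[2,0,6,6,2,4](0) P2=[5,5,3,3,3,5](0)
Move 2: P1 pit5 -> P1=[2,0,6,6,2,0](1) P2=[6,6,4,3,3,5](0)
Move 3: P1 pit0 -> P1=[0,1,7,6,2,0](1) P2=[6,6,4,3,3,5](0)
Move 4: P1 pit1 -> P1=[0,0,8,6,2,0](1) P2=[6,6,4,3,3,5](0)
Move 5: P1 pit4 -> P1=[0,0,8,6,0,1](2) P2=[6,6,4,3,3,5](0)
Move 6: P2 pit4 -> P1=[1,0,8,6,0,1](2) P2=[6,6,4,3,0,6](1)

Answer: 1 0 8 6 0 1 2 6 6 4 3 0 6 1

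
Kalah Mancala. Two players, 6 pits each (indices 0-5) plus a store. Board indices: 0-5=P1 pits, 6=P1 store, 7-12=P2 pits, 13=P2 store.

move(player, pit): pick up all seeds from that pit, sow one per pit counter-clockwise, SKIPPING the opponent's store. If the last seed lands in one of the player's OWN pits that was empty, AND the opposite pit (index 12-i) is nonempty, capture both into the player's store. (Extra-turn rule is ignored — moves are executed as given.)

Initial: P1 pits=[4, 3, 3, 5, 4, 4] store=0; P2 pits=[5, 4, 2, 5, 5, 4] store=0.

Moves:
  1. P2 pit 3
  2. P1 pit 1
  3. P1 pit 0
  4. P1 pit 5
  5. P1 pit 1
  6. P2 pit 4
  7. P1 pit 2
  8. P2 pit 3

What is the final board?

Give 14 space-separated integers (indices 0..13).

Move 1: P2 pit3 -> P1=[5,4,3,5,4,4](0) P2=[5,4,2,0,6,5](1)
Move 2: P1 pit1 -> P1=[5,0,4,6,5,5](0) P2=[5,4,2,0,6,5](1)
Move 3: P1 pit0 -> P1=[0,1,5,7,6,6](0) P2=[5,4,2,0,6,5](1)
Move 4: P1 pit5 -> P1=[0,1,5,7,6,0](1) P2=[6,5,3,1,7,5](1)
Move 5: P1 pit1 -> P1=[0,0,6,7,6,0](1) P2=[6,5,3,1,7,5](1)
Move 6: P2 pit4 -> P1=[1,1,7,8,7,0](1) P2=[6,5,3,1,0,6](2)
Move 7: P1 pit2 -> P1=[1,1,0,9,8,1](2) P2=[7,6,4,1,0,6](2)
Move 8: P2 pit3 -> P1=[1,0,0,9,8,1](2) P2=[7,6,4,0,0,6](4)

Answer: 1 0 0 9 8 1 2 7 6 4 0 0 6 4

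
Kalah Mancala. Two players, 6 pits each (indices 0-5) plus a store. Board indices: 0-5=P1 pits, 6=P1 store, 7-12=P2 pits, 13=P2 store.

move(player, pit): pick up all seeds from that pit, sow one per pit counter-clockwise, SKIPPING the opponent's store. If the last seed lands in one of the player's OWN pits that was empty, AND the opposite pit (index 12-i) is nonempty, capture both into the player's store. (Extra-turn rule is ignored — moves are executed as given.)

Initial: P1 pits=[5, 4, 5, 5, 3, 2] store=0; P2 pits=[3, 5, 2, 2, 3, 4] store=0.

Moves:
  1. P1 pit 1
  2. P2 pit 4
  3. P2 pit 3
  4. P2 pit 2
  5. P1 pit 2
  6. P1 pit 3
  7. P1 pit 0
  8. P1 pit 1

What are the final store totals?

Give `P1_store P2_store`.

Move 1: P1 pit1 -> P1=[5,0,6,6,4,3](0) P2=[3,5,2,2,3,4](0)
Move 2: P2 pit4 -> P1=[6,0,6,6,4,3](0) P2=[3,5,2,2,0,5](1)
Move 3: P2 pit3 -> P1=[6,0,6,6,4,3](0) P2=[3,5,2,0,1,6](1)
Move 4: P2 pit2 -> P1=[6,0,6,6,4,3](0) P2=[3,5,0,1,2,6](1)
Move 5: P1 pit2 -> P1=[6,0,0,7,5,4](1) P2=[4,6,0,1,2,6](1)
Move 6: P1 pit3 -> P1=[6,0,0,0,6,5](2) P2=[5,7,1,2,2,6](1)
Move 7: P1 pit0 -> P1=[0,1,1,1,7,6](3) P2=[5,7,1,2,2,6](1)
Move 8: P1 pit1 -> P1=[0,0,2,1,7,6](3) P2=[5,7,1,2,2,6](1)

Answer: 3 1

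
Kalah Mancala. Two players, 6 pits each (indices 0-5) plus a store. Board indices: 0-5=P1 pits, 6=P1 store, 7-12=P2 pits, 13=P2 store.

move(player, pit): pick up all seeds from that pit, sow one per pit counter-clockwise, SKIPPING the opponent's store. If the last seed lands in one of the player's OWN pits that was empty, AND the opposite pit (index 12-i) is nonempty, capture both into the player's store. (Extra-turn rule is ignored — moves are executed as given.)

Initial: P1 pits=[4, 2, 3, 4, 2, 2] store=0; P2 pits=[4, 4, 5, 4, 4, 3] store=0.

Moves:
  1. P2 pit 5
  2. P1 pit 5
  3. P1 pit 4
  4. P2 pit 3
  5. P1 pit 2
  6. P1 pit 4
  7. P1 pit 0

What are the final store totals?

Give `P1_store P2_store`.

Answer: 3 2

Derivation:
Move 1: P2 pit5 -> P1=[5,3,3,4,2,2](0) P2=[4,4,5,4,4,0](1)
Move 2: P1 pit5 -> P1=[5,3,3,4,2,0](1) P2=[5,4,5,4,4,0](1)
Move 3: P1 pit4 -> P1=[5,3,3,4,0,1](2) P2=[5,4,5,4,4,0](1)
Move 4: P2 pit3 -> P1=[6,3,3,4,0,1](2) P2=[5,4,5,0,5,1](2)
Move 5: P1 pit2 -> P1=[6,3,0,5,1,2](2) P2=[5,4,5,0,5,1](2)
Move 6: P1 pit4 -> P1=[6,3,0,5,0,3](2) P2=[5,4,5,0,5,1](2)
Move 7: P1 pit0 -> P1=[0,4,1,6,1,4](3) P2=[5,4,5,0,5,1](2)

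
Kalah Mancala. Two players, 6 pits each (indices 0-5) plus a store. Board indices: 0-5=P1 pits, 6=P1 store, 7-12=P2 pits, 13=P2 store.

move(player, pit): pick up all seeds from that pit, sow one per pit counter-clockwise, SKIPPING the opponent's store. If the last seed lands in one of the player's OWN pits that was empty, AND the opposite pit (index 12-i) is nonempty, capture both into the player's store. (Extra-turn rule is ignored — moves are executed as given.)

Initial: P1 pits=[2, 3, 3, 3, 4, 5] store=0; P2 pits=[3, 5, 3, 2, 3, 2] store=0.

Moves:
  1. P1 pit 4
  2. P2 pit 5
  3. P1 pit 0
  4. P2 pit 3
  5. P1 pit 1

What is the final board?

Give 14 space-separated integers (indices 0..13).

Answer: 0 0 5 5 1 7 1 4 6 3 0 4 1 1

Derivation:
Move 1: P1 pit4 -> P1=[2,3,3,3,0,6](1) P2=[4,6,3,2,3,2](0)
Move 2: P2 pit5 -> P1=[3,3,3,3,0,6](1) P2=[4,6,3,2,3,0](1)
Move 3: P1 pit0 -> P1=[0,4,4,4,0,6](1) P2=[4,6,3,2,3,0](1)
Move 4: P2 pit3 -> P1=[0,4,4,4,0,6](1) P2=[4,6,3,0,4,1](1)
Move 5: P1 pit1 -> P1=[0,0,5,5,1,7](1) P2=[4,6,3,0,4,1](1)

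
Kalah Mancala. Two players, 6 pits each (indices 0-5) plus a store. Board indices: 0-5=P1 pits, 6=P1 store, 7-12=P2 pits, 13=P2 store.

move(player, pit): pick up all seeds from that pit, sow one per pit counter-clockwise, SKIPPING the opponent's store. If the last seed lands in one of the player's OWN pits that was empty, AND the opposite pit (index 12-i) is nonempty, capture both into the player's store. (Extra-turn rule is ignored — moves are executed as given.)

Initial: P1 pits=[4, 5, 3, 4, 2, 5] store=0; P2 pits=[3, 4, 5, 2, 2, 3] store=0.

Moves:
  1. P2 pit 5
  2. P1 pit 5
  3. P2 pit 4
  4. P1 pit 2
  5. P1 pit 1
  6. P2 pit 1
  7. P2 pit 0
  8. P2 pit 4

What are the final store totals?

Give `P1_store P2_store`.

Answer: 7 8

Derivation:
Move 1: P2 pit5 -> P1=[5,6,3,4,2,5](0) P2=[3,4,5,2,2,0](1)
Move 2: P1 pit5 -> P1=[5,6,3,4,2,0](1) P2=[4,5,6,3,2,0](1)
Move 3: P2 pit4 -> P1=[5,6,3,4,2,0](1) P2=[4,5,6,3,0,1](2)
Move 4: P1 pit2 -> P1=[5,6,0,5,3,0](6) P2=[0,5,6,3,0,1](2)
Move 5: P1 pit1 -> P1=[5,0,1,6,4,1](7) P2=[1,5,6,3,0,1](2)
Move 6: P2 pit1 -> P1=[5,0,1,6,4,1](7) P2=[1,0,7,4,1,2](3)
Move 7: P2 pit0 -> P1=[5,0,1,6,0,1](7) P2=[0,0,7,4,1,2](8)
Move 8: P2 pit4 -> P1=[5,0,1,6,0,1](7) P2=[0,0,7,4,0,3](8)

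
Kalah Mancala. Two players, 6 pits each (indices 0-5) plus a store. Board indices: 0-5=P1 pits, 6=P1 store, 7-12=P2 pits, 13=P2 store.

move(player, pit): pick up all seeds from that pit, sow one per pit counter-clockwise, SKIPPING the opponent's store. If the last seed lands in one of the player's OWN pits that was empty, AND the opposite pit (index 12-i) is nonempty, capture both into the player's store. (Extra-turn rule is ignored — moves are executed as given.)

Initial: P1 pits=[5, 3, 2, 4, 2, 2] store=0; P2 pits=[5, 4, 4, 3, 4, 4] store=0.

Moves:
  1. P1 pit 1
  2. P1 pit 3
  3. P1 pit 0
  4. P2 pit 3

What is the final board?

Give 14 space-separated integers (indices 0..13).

Answer: 0 1 4 1 5 4 1 6 5 4 0 5 5 1

Derivation:
Move 1: P1 pit1 -> P1=[5,0,3,5,3,2](0) P2=[5,4,4,3,4,4](0)
Move 2: P1 pit3 -> P1=[5,0,3,0,4,3](1) P2=[6,5,4,3,4,4](0)
Move 3: P1 pit0 -> P1=[0,1,4,1,5,4](1) P2=[6,5,4,3,4,4](0)
Move 4: P2 pit3 -> P1=[0,1,4,1,5,4](1) P2=[6,5,4,0,5,5](1)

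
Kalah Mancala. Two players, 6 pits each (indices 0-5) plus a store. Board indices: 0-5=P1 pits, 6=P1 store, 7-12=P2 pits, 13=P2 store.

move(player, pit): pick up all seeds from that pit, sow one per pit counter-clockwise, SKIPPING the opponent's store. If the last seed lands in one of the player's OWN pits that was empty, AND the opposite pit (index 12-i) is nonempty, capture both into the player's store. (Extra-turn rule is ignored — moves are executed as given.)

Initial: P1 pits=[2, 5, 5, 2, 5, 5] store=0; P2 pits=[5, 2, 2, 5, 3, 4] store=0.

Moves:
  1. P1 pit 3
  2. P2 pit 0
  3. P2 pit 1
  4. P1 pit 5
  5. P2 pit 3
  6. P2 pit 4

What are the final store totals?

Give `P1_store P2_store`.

Answer: 1 2

Derivation:
Move 1: P1 pit3 -> P1=[2,5,5,0,6,6](0) P2=[5,2,2,5,3,4](0)
Move 2: P2 pit0 -> P1=[2,5,5,0,6,6](0) P2=[0,3,3,6,4,5](0)
Move 3: P2 pit1 -> P1=[2,5,5,0,6,6](0) P2=[0,0,4,7,5,5](0)
Move 4: P1 pit5 -> P1=[2,5,5,0,6,0](1) P2=[1,1,5,8,6,5](0)
Move 5: P2 pit3 -> P1=[3,6,6,1,7,0](1) P2=[1,1,5,0,7,6](1)
Move 6: P2 pit4 -> P1=[4,7,7,2,8,0](1) P2=[1,1,5,0,0,7](2)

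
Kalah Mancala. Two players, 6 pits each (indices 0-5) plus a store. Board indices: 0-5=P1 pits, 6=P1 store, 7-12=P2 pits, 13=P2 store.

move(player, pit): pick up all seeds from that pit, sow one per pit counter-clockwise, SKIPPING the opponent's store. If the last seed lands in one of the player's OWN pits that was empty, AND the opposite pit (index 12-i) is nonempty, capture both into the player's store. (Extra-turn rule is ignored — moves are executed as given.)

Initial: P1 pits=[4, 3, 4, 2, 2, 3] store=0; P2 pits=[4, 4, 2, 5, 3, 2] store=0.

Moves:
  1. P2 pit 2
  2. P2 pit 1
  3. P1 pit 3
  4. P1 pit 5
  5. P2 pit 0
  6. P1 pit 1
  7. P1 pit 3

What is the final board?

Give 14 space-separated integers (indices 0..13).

Answer: 4 0 5 0 5 0 1 0 2 3 8 6 4 0

Derivation:
Move 1: P2 pit2 -> P1=[4,3,4,2,2,3](0) P2=[4,4,0,6,4,2](0)
Move 2: P2 pit1 -> P1=[4,3,4,2,2,3](0) P2=[4,0,1,7,5,3](0)
Move 3: P1 pit3 -> P1=[4,3,4,0,3,4](0) P2=[4,0,1,7,5,3](0)
Move 4: P1 pit5 -> P1=[4,3,4,0,3,0](1) P2=[5,1,2,7,5,3](0)
Move 5: P2 pit0 -> P1=[4,3,4,0,3,0](1) P2=[0,2,3,8,6,4](0)
Move 6: P1 pit1 -> P1=[4,0,5,1,4,0](1) P2=[0,2,3,8,6,4](0)
Move 7: P1 pit3 -> P1=[4,0,5,0,5,0](1) P2=[0,2,3,8,6,4](0)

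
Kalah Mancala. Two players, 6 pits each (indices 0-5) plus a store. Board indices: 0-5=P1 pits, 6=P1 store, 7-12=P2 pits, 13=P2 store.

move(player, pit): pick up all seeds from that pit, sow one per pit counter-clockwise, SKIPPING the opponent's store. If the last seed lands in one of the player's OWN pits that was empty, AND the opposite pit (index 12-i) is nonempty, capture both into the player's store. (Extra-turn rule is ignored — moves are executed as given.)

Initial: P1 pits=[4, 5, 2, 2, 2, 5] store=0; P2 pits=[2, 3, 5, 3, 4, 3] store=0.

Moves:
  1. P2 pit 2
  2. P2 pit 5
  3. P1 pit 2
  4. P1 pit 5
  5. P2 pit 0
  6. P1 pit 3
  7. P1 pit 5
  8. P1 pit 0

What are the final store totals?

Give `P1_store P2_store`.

Move 1: P2 pit2 -> P1=[5,5,2,2,2,5](0) P2=[2,3,0,4,5,4](1)
Move 2: P2 pit5 -> P1=[6,6,3,2,2,5](0) P2=[2,3,0,4,5,0](2)
Move 3: P1 pit2 -> P1=[6,6,0,3,3,6](0) P2=[2,3,0,4,5,0](2)
Move 4: P1 pit5 -> P1=[6,6,0,3,3,0](1) P2=[3,4,1,5,6,0](2)
Move 5: P2 pit0 -> P1=[6,6,0,3,3,0](1) P2=[0,5,2,6,6,0](2)
Move 6: P1 pit3 -> P1=[6,6,0,0,4,1](2) P2=[0,5,2,6,6,0](2)
Move 7: P1 pit5 -> P1=[6,6,0,0,4,0](3) P2=[0,5,2,6,6,0](2)
Move 8: P1 pit0 -> P1=[0,7,1,1,5,1](4) P2=[0,5,2,6,6,0](2)

Answer: 4 2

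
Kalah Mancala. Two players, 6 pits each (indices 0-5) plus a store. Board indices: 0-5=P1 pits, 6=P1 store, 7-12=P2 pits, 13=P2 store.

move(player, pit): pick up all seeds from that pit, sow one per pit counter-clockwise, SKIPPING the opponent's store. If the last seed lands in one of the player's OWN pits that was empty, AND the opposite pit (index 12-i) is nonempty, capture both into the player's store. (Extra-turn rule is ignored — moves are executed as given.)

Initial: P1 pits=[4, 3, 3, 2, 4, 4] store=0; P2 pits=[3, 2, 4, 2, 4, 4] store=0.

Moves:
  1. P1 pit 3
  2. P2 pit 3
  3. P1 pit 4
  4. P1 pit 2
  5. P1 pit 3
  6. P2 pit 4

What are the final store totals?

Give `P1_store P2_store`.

Answer: 1 1

Derivation:
Move 1: P1 pit3 -> P1=[4,3,3,0,5,5](0) P2=[3,2,4,2,4,4](0)
Move 2: P2 pit3 -> P1=[4,3,3,0,5,5](0) P2=[3,2,4,0,5,5](0)
Move 3: P1 pit4 -> P1=[4,3,3,0,0,6](1) P2=[4,3,5,0,5,5](0)
Move 4: P1 pit2 -> P1=[4,3,0,1,1,7](1) P2=[4,3,5,0,5,5](0)
Move 5: P1 pit3 -> P1=[4,3,0,0,2,7](1) P2=[4,3,5,0,5,5](0)
Move 6: P2 pit4 -> P1=[5,4,1,0,2,7](1) P2=[4,3,5,0,0,6](1)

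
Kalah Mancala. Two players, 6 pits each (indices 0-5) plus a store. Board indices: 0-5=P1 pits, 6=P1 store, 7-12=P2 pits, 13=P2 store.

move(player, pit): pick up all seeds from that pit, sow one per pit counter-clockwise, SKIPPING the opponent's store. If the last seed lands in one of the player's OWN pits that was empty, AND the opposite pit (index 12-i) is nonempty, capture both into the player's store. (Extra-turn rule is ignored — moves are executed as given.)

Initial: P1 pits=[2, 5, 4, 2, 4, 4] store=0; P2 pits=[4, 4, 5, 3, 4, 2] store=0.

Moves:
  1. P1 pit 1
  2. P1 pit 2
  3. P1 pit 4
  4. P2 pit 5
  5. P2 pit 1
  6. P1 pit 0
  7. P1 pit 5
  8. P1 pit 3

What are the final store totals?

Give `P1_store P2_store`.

Answer: 5 2

Derivation:
Move 1: P1 pit1 -> P1=[2,0,5,3,5,5](1) P2=[4,4,5,3,4,2](0)
Move 2: P1 pit2 -> P1=[2,0,0,4,6,6](2) P2=[5,4,5,3,4,2](0)
Move 3: P1 pit4 -> P1=[2,0,0,4,0,7](3) P2=[6,5,6,4,4,2](0)
Move 4: P2 pit5 -> P1=[3,0,0,4,0,7](3) P2=[6,5,6,4,4,0](1)
Move 5: P2 pit1 -> P1=[3,0,0,4,0,7](3) P2=[6,0,7,5,5,1](2)
Move 6: P1 pit0 -> P1=[0,1,1,5,0,7](3) P2=[6,0,7,5,5,1](2)
Move 7: P1 pit5 -> P1=[0,1,1,5,0,0](4) P2=[7,1,8,6,6,2](2)
Move 8: P1 pit3 -> P1=[0,1,1,0,1,1](5) P2=[8,2,8,6,6,2](2)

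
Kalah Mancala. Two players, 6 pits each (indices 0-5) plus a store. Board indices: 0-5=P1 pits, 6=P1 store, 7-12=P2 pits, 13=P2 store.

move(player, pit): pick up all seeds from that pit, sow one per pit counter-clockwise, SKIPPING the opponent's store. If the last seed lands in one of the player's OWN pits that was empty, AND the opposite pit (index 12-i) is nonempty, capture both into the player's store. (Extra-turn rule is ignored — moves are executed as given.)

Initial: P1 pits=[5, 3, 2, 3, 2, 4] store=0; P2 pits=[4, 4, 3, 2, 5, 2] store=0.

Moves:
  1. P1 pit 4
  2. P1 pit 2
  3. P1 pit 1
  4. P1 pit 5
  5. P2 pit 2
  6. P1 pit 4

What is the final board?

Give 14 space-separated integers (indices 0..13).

Move 1: P1 pit4 -> P1=[5,3,2,3,0,5](1) P2=[4,4,3,2,5,2](0)
Move 2: P1 pit2 -> P1=[5,3,0,4,0,5](6) P2=[4,0,3,2,5,2](0)
Move 3: P1 pit1 -> P1=[5,0,1,5,1,5](6) P2=[4,0,3,2,5,2](0)
Move 4: P1 pit5 -> P1=[5,0,1,5,1,0](7) P2=[5,1,4,3,5,2](0)
Move 5: P2 pit2 -> P1=[5,0,1,5,1,0](7) P2=[5,1,0,4,6,3](1)
Move 6: P1 pit4 -> P1=[5,0,1,5,0,0](13) P2=[0,1,0,4,6,3](1)

Answer: 5 0 1 5 0 0 13 0 1 0 4 6 3 1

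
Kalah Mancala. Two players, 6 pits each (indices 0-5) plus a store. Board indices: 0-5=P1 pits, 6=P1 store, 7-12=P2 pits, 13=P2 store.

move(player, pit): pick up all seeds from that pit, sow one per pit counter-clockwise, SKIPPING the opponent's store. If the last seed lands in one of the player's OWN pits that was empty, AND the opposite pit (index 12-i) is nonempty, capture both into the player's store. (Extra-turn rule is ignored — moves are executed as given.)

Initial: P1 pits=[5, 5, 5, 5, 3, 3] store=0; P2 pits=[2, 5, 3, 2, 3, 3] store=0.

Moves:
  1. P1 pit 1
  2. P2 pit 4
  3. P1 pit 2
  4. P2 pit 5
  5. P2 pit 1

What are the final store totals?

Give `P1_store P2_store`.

Answer: 2 3

Derivation:
Move 1: P1 pit1 -> P1=[5,0,6,6,4,4](1) P2=[2,5,3,2,3,3](0)
Move 2: P2 pit4 -> P1=[6,0,6,6,4,4](1) P2=[2,5,3,2,0,4](1)
Move 3: P1 pit2 -> P1=[6,0,0,7,5,5](2) P2=[3,6,3,2,0,4](1)
Move 4: P2 pit5 -> P1=[7,1,1,7,5,5](2) P2=[3,6,3,2,0,0](2)
Move 5: P2 pit1 -> P1=[8,1,1,7,5,5](2) P2=[3,0,4,3,1,1](3)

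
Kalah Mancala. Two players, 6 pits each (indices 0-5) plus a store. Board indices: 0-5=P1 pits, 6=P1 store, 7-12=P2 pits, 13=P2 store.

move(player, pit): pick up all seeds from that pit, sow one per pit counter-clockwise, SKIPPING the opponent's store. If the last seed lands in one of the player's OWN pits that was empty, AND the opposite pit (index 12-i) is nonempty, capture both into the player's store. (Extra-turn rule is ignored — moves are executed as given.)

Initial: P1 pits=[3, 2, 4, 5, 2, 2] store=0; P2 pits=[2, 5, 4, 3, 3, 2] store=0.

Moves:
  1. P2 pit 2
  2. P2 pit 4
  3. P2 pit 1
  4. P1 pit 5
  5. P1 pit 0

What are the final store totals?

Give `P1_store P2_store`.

Move 1: P2 pit2 -> P1=[3,2,4,5,2,2](0) P2=[2,5,0,4,4,3](1)
Move 2: P2 pit4 -> P1=[4,3,4,5,2,2](0) P2=[2,5,0,4,0,4](2)
Move 3: P2 pit1 -> P1=[4,3,4,5,2,2](0) P2=[2,0,1,5,1,5](3)
Move 4: P1 pit5 -> P1=[4,3,4,5,2,0](1) P2=[3,0,1,5,1,5](3)
Move 5: P1 pit0 -> P1=[0,4,5,6,3,0](1) P2=[3,0,1,5,1,5](3)

Answer: 1 3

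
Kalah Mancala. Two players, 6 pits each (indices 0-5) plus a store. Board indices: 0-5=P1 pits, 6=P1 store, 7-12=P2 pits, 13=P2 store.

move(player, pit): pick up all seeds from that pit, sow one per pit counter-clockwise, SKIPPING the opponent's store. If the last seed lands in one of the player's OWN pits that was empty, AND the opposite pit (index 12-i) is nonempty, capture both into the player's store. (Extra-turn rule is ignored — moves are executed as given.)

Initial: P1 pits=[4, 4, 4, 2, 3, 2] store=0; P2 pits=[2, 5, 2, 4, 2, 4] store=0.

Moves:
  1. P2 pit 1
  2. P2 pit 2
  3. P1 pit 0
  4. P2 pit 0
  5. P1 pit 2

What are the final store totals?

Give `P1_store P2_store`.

Move 1: P2 pit1 -> P1=[4,4,4,2,3,2](0) P2=[2,0,3,5,3,5](1)
Move 2: P2 pit2 -> P1=[4,4,4,2,3,2](0) P2=[2,0,0,6,4,6](1)
Move 3: P1 pit0 -> P1=[0,5,5,3,4,2](0) P2=[2,0,0,6,4,6](1)
Move 4: P2 pit0 -> P1=[0,5,5,0,4,2](0) P2=[0,1,0,6,4,6](5)
Move 5: P1 pit2 -> P1=[0,5,0,1,5,3](1) P2=[1,1,0,6,4,6](5)

Answer: 1 5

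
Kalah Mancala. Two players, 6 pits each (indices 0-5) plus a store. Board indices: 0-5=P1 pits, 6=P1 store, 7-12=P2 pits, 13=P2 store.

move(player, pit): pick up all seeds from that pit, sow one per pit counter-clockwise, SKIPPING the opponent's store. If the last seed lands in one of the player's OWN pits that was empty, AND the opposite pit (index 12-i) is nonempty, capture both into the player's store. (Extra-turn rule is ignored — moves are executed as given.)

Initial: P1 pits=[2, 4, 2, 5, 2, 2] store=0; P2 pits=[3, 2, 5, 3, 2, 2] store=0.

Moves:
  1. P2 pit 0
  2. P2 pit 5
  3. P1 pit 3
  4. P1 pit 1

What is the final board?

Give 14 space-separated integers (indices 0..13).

Answer: 3 0 3 1 4 4 1 1 4 6 4 2 0 1

Derivation:
Move 1: P2 pit0 -> P1=[2,4,2,5,2,2](0) P2=[0,3,6,4,2,2](0)
Move 2: P2 pit5 -> P1=[3,4,2,5,2,2](0) P2=[0,3,6,4,2,0](1)
Move 3: P1 pit3 -> P1=[3,4,2,0,3,3](1) P2=[1,4,6,4,2,0](1)
Move 4: P1 pit1 -> P1=[3,0,3,1,4,4](1) P2=[1,4,6,4,2,0](1)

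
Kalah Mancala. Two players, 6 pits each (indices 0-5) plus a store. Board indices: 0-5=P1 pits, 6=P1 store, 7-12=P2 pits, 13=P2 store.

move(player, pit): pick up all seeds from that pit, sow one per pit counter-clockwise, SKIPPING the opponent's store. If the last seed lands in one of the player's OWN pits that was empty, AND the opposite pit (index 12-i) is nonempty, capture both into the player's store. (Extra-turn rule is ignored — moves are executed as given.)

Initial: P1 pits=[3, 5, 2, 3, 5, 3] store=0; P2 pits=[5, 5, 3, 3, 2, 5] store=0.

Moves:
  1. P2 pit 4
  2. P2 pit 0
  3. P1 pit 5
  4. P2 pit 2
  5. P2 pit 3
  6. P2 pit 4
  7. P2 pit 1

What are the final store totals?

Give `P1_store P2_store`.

Answer: 1 5

Derivation:
Move 1: P2 pit4 -> P1=[3,5,2,3,5,3](0) P2=[5,5,3,3,0,6](1)
Move 2: P2 pit0 -> P1=[3,5,2,3,5,3](0) P2=[0,6,4,4,1,7](1)
Move 3: P1 pit5 -> P1=[3,5,2,3,5,0](1) P2=[1,7,4,4,1,7](1)
Move 4: P2 pit2 -> P1=[3,5,2,3,5,0](1) P2=[1,7,0,5,2,8](2)
Move 5: P2 pit3 -> P1=[4,6,2,3,5,0](1) P2=[1,7,0,0,3,9](3)
Move 6: P2 pit4 -> P1=[5,6,2,3,5,0](1) P2=[1,7,0,0,0,10](4)
Move 7: P2 pit1 -> P1=[6,7,2,3,5,0](1) P2=[1,0,1,1,1,11](5)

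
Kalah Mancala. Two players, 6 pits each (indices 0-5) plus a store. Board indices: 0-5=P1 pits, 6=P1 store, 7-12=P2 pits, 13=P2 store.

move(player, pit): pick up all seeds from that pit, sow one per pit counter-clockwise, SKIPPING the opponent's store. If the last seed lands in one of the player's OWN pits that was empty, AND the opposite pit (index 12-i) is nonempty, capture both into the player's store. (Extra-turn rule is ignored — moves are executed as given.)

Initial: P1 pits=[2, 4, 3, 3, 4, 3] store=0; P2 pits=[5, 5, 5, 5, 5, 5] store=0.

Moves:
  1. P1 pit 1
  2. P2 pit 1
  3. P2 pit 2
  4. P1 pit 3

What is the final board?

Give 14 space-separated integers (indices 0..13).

Answer: 3 1 4 0 6 5 1 6 0 0 7 7 7 2

Derivation:
Move 1: P1 pit1 -> P1=[2,0,4,4,5,4](0) P2=[5,5,5,5,5,5](0)
Move 2: P2 pit1 -> P1=[2,0,4,4,5,4](0) P2=[5,0,6,6,6,6](1)
Move 3: P2 pit2 -> P1=[3,1,4,4,5,4](0) P2=[5,0,0,7,7,7](2)
Move 4: P1 pit3 -> P1=[3,1,4,0,6,5](1) P2=[6,0,0,7,7,7](2)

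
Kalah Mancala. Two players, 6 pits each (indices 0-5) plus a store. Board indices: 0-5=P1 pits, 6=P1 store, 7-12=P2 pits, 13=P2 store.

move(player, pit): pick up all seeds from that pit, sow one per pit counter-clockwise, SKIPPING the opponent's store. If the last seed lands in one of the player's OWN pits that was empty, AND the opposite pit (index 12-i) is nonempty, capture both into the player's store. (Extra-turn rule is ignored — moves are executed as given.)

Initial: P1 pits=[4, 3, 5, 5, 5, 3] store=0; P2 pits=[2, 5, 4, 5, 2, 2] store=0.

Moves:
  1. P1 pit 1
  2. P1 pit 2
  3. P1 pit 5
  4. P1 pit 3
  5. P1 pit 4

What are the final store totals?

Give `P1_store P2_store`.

Move 1: P1 pit1 -> P1=[4,0,6,6,6,3](0) P2=[2,5,4,5,2,2](0)
Move 2: P1 pit2 -> P1=[4,0,0,7,7,4](1) P2=[3,6,4,5,2,2](0)
Move 3: P1 pit5 -> P1=[4,0,0,7,7,0](2) P2=[4,7,5,5,2,2](0)
Move 4: P1 pit3 -> P1=[4,0,0,0,8,1](3) P2=[5,8,6,6,2,2](0)
Move 5: P1 pit4 -> P1=[4,0,0,0,0,2](4) P2=[6,9,7,7,3,3](0)

Answer: 4 0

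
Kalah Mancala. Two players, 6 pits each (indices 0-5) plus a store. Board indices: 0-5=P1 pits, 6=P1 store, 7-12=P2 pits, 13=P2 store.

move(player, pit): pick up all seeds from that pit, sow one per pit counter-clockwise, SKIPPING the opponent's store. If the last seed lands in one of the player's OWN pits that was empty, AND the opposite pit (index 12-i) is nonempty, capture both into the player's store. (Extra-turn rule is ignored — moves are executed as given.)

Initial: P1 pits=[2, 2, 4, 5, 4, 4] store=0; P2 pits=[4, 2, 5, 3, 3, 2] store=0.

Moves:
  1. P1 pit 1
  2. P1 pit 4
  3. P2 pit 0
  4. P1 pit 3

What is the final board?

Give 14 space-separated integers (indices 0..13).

Answer: 2 0 5 0 1 6 2 1 5 7 4 4 3 0

Derivation:
Move 1: P1 pit1 -> P1=[2,0,5,6,4,4](0) P2=[4,2,5,3,3,2](0)
Move 2: P1 pit4 -> P1=[2,0,5,6,0,5](1) P2=[5,3,5,3,3,2](0)
Move 3: P2 pit0 -> P1=[2,0,5,6,0,5](1) P2=[0,4,6,4,4,3](0)
Move 4: P1 pit3 -> P1=[2,0,5,0,1,6](2) P2=[1,5,7,4,4,3](0)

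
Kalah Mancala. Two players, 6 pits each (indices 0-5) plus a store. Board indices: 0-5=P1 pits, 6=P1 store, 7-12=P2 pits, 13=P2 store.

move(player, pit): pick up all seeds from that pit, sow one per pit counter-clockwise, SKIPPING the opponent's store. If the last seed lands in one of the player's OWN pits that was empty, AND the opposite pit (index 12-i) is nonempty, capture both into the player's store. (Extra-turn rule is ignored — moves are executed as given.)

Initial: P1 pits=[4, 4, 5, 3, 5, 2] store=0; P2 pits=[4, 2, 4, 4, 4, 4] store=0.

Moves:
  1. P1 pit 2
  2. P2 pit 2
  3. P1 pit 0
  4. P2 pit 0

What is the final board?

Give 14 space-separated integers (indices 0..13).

Move 1: P1 pit2 -> P1=[4,4,0,4,6,3](1) P2=[5,2,4,4,4,4](0)
Move 2: P2 pit2 -> P1=[4,4,0,4,6,3](1) P2=[5,2,0,5,5,5](1)
Move 3: P1 pit0 -> P1=[0,5,1,5,7,3](1) P2=[5,2,0,5,5,5](1)
Move 4: P2 pit0 -> P1=[0,5,1,5,7,3](1) P2=[0,3,1,6,6,6](1)

Answer: 0 5 1 5 7 3 1 0 3 1 6 6 6 1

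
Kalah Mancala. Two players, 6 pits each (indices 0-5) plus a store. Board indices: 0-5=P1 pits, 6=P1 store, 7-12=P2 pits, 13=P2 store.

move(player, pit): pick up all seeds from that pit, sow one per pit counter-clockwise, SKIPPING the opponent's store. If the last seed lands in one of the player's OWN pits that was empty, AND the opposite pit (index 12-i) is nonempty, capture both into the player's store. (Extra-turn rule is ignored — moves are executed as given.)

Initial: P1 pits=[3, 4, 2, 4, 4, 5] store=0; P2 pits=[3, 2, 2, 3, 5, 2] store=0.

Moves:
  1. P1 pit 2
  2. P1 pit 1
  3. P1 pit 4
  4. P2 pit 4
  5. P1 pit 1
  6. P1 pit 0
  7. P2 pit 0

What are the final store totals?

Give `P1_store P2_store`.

Move 1: P1 pit2 -> P1=[3,4,0,5,5,5](0) P2=[3,2,2,3,5,2](0)
Move 2: P1 pit1 -> P1=[3,0,1,6,6,6](0) P2=[3,2,2,3,5,2](0)
Move 3: P1 pit4 -> P1=[3,0,1,6,0,7](1) P2=[4,3,3,4,5,2](0)
Move 4: P2 pit4 -> P1=[4,1,2,6,0,7](1) P2=[4,3,3,4,0,3](1)
Move 5: P1 pit1 -> P1=[4,0,3,6,0,7](1) P2=[4,3,3,4,0,3](1)
Move 6: P1 pit0 -> P1=[0,1,4,7,0,7](5) P2=[4,0,3,4,0,3](1)
Move 7: P2 pit0 -> P1=[0,0,4,7,0,7](5) P2=[0,1,4,5,0,3](3)

Answer: 5 3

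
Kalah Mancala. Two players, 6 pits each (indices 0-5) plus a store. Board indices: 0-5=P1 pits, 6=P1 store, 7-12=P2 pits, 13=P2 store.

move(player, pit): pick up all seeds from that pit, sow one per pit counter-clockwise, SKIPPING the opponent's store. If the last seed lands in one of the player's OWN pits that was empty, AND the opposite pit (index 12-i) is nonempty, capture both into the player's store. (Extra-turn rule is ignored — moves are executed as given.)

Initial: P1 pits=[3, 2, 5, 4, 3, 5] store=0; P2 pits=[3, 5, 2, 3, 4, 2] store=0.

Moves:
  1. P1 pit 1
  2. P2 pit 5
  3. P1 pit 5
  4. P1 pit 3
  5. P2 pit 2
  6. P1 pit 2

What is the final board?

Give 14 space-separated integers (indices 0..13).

Answer: 0 0 0 1 5 2 3 6 8 0 5 5 0 6

Derivation:
Move 1: P1 pit1 -> P1=[3,0,6,5,3,5](0) P2=[3,5,2,3,4,2](0)
Move 2: P2 pit5 -> P1=[4,0,6,5,3,5](0) P2=[3,5,2,3,4,0](1)
Move 3: P1 pit5 -> P1=[4,0,6,5,3,0](1) P2=[4,6,3,4,4,0](1)
Move 4: P1 pit3 -> P1=[4,0,6,0,4,1](2) P2=[5,7,3,4,4,0](1)
Move 5: P2 pit2 -> P1=[0,0,6,0,4,1](2) P2=[5,7,0,5,5,0](6)
Move 6: P1 pit2 -> P1=[0,0,0,1,5,2](3) P2=[6,8,0,5,5,0](6)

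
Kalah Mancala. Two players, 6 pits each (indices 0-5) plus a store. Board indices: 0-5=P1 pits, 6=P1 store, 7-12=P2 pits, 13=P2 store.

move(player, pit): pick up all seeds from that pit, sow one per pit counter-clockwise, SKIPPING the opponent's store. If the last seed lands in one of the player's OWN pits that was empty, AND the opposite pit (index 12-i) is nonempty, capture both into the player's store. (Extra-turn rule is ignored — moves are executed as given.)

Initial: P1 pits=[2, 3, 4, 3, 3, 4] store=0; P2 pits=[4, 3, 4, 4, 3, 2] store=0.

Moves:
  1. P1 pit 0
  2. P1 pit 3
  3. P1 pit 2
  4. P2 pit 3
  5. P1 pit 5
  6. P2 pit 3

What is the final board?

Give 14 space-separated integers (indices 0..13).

Answer: 1 4 0 1 5 0 3 6 4 5 0 6 3 1

Derivation:
Move 1: P1 pit0 -> P1=[0,4,5,3,3,4](0) P2=[4,3,4,4,3,2](0)
Move 2: P1 pit3 -> P1=[0,4,5,0,4,5](1) P2=[4,3,4,4,3,2](0)
Move 3: P1 pit2 -> P1=[0,4,0,1,5,6](2) P2=[5,3,4,4,3,2](0)
Move 4: P2 pit3 -> P1=[1,4,0,1,5,6](2) P2=[5,3,4,0,4,3](1)
Move 5: P1 pit5 -> P1=[1,4,0,1,5,0](3) P2=[6,4,5,1,5,3](1)
Move 6: P2 pit3 -> P1=[1,4,0,1,5,0](3) P2=[6,4,5,0,6,3](1)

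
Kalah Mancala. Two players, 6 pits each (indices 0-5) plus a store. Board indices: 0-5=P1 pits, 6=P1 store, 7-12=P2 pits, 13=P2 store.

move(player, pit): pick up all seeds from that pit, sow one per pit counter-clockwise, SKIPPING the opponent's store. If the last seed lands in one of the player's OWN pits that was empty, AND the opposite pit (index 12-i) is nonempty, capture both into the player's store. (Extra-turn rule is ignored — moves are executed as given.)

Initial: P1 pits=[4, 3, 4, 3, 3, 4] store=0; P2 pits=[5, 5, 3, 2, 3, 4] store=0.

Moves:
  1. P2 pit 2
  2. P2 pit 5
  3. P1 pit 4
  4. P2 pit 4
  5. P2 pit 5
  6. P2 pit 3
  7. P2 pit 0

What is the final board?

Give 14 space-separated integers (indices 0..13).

Answer: 6 5 5 4 0 5 1 0 6 1 1 2 2 5

Derivation:
Move 1: P2 pit2 -> P1=[4,3,4,3,3,4](0) P2=[5,5,0,3,4,5](0)
Move 2: P2 pit5 -> P1=[5,4,5,4,3,4](0) P2=[5,5,0,3,4,0](1)
Move 3: P1 pit4 -> P1=[5,4,5,4,0,5](1) P2=[6,5,0,3,4,0](1)
Move 4: P2 pit4 -> P1=[6,5,5,4,0,5](1) P2=[6,5,0,3,0,1](2)
Move 5: P2 pit5 -> P1=[6,5,5,4,0,5](1) P2=[6,5,0,3,0,0](3)
Move 6: P2 pit3 -> P1=[6,5,5,4,0,5](1) P2=[6,5,0,0,1,1](4)
Move 7: P2 pit0 -> P1=[6,5,5,4,0,5](1) P2=[0,6,1,1,2,2](5)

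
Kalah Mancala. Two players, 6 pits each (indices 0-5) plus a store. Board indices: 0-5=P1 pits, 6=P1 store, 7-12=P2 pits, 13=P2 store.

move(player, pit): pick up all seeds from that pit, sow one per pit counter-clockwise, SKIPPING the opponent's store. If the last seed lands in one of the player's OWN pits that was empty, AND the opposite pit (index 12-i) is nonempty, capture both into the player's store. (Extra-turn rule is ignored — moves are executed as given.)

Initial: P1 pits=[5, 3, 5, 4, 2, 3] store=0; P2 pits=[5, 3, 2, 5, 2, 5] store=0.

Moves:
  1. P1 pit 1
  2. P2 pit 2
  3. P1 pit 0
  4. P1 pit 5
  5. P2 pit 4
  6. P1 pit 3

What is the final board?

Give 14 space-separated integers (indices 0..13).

Move 1: P1 pit1 -> P1=[5,0,6,5,3,3](0) P2=[5,3,2,5,2,5](0)
Move 2: P2 pit2 -> P1=[5,0,6,5,3,3](0) P2=[5,3,0,6,3,5](0)
Move 3: P1 pit0 -> P1=[0,1,7,6,4,4](0) P2=[5,3,0,6,3,5](0)
Move 4: P1 pit5 -> P1=[0,1,7,6,4,0](1) P2=[6,4,1,6,3,5](0)
Move 5: P2 pit4 -> P1=[1,1,7,6,4,0](1) P2=[6,4,1,6,0,6](1)
Move 6: P1 pit3 -> P1=[1,1,7,0,5,1](2) P2=[7,5,2,6,0,6](1)

Answer: 1 1 7 0 5 1 2 7 5 2 6 0 6 1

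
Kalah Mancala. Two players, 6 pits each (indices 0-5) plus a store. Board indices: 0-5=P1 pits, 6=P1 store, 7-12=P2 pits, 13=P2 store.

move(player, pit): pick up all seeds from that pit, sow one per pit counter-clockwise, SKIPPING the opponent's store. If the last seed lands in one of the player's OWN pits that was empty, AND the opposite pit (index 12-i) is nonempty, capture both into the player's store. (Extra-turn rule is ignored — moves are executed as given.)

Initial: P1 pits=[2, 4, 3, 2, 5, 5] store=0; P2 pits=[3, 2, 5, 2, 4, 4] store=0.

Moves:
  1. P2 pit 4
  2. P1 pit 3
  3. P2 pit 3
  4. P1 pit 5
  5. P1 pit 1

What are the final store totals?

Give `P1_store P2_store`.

Move 1: P2 pit4 -> P1=[3,5,3,2,5,5](0) P2=[3,2,5,2,0,5](1)
Move 2: P1 pit3 -> P1=[3,5,3,0,6,6](0) P2=[3,2,5,2,0,5](1)
Move 3: P2 pit3 -> P1=[3,5,3,0,6,6](0) P2=[3,2,5,0,1,6](1)
Move 4: P1 pit5 -> P1=[3,5,3,0,6,0](1) P2=[4,3,6,1,2,6](1)
Move 5: P1 pit1 -> P1=[3,0,4,1,7,1](2) P2=[4,3,6,1,2,6](1)

Answer: 2 1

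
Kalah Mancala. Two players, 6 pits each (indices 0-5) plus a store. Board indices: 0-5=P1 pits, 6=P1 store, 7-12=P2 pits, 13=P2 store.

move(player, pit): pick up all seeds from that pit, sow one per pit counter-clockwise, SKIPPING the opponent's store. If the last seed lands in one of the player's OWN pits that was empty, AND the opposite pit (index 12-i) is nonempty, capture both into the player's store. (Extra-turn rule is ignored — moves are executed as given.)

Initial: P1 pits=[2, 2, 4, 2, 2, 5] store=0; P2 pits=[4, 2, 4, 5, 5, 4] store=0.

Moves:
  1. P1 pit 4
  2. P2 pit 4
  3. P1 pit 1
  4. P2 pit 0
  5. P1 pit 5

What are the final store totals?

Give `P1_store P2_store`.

Answer: 5 1

Derivation:
Move 1: P1 pit4 -> P1=[2,2,4,2,0,6](1) P2=[4,2,4,5,5,4](0)
Move 2: P2 pit4 -> P1=[3,3,5,2,0,6](1) P2=[4,2,4,5,0,5](1)
Move 3: P1 pit1 -> P1=[3,0,6,3,0,6](4) P2=[4,0,4,5,0,5](1)
Move 4: P2 pit0 -> P1=[3,0,6,3,0,6](4) P2=[0,1,5,6,1,5](1)
Move 5: P1 pit5 -> P1=[3,0,6,3,0,0](5) P2=[1,2,6,7,2,5](1)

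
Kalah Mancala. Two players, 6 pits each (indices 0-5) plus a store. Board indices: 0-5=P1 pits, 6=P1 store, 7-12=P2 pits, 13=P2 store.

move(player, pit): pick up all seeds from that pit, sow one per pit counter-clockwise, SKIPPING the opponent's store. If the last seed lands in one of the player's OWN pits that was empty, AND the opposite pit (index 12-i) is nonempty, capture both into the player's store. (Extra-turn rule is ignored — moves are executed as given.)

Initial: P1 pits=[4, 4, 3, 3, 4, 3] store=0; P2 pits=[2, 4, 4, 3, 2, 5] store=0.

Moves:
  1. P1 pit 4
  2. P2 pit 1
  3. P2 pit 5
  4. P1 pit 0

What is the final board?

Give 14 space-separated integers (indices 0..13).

Move 1: P1 pit4 -> P1=[4,4,3,3,0,4](1) P2=[3,5,4,3,2,5](0)
Move 2: P2 pit1 -> P1=[4,4,3,3,0,4](1) P2=[3,0,5,4,3,6](1)
Move 3: P2 pit5 -> P1=[5,5,4,4,1,4](1) P2=[3,0,5,4,3,0](2)
Move 4: P1 pit0 -> P1=[0,6,5,5,2,5](1) P2=[3,0,5,4,3,0](2)

Answer: 0 6 5 5 2 5 1 3 0 5 4 3 0 2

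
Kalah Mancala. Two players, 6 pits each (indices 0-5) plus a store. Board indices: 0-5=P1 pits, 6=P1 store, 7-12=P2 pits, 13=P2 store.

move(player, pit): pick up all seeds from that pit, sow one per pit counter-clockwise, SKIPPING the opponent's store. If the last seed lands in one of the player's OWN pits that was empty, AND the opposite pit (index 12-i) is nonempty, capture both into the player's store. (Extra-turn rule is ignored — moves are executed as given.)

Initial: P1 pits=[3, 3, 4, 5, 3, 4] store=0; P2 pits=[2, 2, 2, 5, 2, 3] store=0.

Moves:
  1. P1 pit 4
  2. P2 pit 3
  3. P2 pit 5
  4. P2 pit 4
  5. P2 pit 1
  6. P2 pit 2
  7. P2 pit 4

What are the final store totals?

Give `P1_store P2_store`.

Answer: 1 9

Derivation:
Move 1: P1 pit4 -> P1=[3,3,4,5,0,5](1) P2=[3,2,2,5,2,3](0)
Move 2: P2 pit3 -> P1=[4,4,4,5,0,5](1) P2=[3,2,2,0,3,4](1)
Move 3: P2 pit5 -> P1=[5,5,5,5,0,5](1) P2=[3,2,2,0,3,0](2)
Move 4: P2 pit4 -> P1=[6,5,5,5,0,5](1) P2=[3,2,2,0,0,1](3)
Move 5: P2 pit1 -> P1=[6,5,0,5,0,5](1) P2=[3,0,3,0,0,1](9)
Move 6: P2 pit2 -> P1=[6,5,0,5,0,5](1) P2=[3,0,0,1,1,2](9)
Move 7: P2 pit4 -> P1=[6,5,0,5,0,5](1) P2=[3,0,0,1,0,3](9)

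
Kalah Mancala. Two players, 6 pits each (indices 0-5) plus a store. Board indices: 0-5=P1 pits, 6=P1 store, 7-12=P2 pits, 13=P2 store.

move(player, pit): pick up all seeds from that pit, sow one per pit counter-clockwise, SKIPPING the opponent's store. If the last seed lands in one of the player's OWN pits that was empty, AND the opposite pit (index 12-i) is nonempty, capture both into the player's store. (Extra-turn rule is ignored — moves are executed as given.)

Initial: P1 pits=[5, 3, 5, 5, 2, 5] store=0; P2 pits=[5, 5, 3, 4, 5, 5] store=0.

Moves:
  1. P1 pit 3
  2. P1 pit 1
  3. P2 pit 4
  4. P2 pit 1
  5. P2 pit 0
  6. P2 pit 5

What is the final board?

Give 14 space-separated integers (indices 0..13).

Answer: 8 2 8 2 5 0 1 0 1 5 6 2 0 12

Derivation:
Move 1: P1 pit3 -> P1=[5,3,5,0,3,6](1) P2=[6,6,3,4,5,5](0)
Move 2: P1 pit1 -> P1=[5,0,6,1,4,6](1) P2=[6,6,3,4,5,5](0)
Move 3: P2 pit4 -> P1=[6,1,7,1,4,6](1) P2=[6,6,3,4,0,6](1)
Move 4: P2 pit1 -> P1=[7,1,7,1,4,6](1) P2=[6,0,4,5,1,7](2)
Move 5: P2 pit0 -> P1=[7,1,7,1,4,6](1) P2=[0,1,5,6,2,8](3)
Move 6: P2 pit5 -> P1=[8,2,8,2,5,0](1) P2=[0,1,5,6,2,0](12)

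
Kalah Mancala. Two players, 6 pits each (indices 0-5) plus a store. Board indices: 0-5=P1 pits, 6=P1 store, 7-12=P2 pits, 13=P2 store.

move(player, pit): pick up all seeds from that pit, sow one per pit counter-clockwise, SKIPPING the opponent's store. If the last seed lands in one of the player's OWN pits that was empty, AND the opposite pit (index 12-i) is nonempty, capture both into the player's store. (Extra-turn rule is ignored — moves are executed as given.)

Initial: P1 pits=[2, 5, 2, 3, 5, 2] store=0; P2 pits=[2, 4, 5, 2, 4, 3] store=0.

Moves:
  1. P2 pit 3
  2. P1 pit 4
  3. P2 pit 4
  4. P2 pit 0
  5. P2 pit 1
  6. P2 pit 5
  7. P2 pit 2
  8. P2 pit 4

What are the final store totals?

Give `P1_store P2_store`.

Move 1: P2 pit3 -> P1=[2,5,2,3,5,2](0) P2=[2,4,5,0,5,4](0)
Move 2: P1 pit4 -> P1=[2,5,2,3,0,3](1) P2=[3,5,6,0,5,4](0)
Move 3: P2 pit4 -> P1=[3,6,3,3,0,3](1) P2=[3,5,6,0,0,5](1)
Move 4: P2 pit0 -> P1=[3,6,0,3,0,3](1) P2=[0,6,7,0,0,5](5)
Move 5: P2 pit1 -> P1=[4,6,0,3,0,3](1) P2=[0,0,8,1,1,6](6)
Move 6: P2 pit5 -> P1=[5,7,1,4,1,3](1) P2=[0,0,8,1,1,0](7)
Move 7: P2 pit2 -> P1=[6,8,2,5,1,3](1) P2=[0,0,0,2,2,1](8)
Move 8: P2 pit4 -> P1=[6,8,2,5,1,3](1) P2=[0,0,0,2,0,2](9)

Answer: 1 9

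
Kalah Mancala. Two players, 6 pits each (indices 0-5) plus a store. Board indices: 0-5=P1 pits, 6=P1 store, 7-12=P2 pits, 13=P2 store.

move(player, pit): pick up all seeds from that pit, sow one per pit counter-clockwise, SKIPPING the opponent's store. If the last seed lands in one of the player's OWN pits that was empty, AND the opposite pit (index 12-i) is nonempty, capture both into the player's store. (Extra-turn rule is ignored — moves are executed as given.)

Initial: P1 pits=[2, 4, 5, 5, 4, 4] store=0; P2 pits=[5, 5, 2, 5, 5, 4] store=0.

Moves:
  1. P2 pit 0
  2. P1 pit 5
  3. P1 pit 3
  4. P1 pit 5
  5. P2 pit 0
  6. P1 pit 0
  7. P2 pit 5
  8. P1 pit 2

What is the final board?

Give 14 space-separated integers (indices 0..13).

Answer: 1 6 0 2 6 1 4 1 10 6 6 6 0 1

Derivation:
Move 1: P2 pit0 -> P1=[2,4,5,5,4,4](0) P2=[0,6,3,6,6,5](0)
Move 2: P1 pit5 -> P1=[2,4,5,5,4,0](1) P2=[1,7,4,6,6,5](0)
Move 3: P1 pit3 -> P1=[2,4,5,0,5,1](2) P2=[2,8,4,6,6,5](0)
Move 4: P1 pit5 -> P1=[2,4,5,0,5,0](3) P2=[2,8,4,6,6,5](0)
Move 5: P2 pit0 -> P1=[2,4,5,0,5,0](3) P2=[0,9,5,6,6,5](0)
Move 6: P1 pit0 -> P1=[0,5,6,0,5,0](3) P2=[0,9,5,6,6,5](0)
Move 7: P2 pit5 -> P1=[1,6,7,1,5,0](3) P2=[0,9,5,6,6,0](1)
Move 8: P1 pit2 -> P1=[1,6,0,2,6,1](4) P2=[1,10,6,6,6,0](1)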